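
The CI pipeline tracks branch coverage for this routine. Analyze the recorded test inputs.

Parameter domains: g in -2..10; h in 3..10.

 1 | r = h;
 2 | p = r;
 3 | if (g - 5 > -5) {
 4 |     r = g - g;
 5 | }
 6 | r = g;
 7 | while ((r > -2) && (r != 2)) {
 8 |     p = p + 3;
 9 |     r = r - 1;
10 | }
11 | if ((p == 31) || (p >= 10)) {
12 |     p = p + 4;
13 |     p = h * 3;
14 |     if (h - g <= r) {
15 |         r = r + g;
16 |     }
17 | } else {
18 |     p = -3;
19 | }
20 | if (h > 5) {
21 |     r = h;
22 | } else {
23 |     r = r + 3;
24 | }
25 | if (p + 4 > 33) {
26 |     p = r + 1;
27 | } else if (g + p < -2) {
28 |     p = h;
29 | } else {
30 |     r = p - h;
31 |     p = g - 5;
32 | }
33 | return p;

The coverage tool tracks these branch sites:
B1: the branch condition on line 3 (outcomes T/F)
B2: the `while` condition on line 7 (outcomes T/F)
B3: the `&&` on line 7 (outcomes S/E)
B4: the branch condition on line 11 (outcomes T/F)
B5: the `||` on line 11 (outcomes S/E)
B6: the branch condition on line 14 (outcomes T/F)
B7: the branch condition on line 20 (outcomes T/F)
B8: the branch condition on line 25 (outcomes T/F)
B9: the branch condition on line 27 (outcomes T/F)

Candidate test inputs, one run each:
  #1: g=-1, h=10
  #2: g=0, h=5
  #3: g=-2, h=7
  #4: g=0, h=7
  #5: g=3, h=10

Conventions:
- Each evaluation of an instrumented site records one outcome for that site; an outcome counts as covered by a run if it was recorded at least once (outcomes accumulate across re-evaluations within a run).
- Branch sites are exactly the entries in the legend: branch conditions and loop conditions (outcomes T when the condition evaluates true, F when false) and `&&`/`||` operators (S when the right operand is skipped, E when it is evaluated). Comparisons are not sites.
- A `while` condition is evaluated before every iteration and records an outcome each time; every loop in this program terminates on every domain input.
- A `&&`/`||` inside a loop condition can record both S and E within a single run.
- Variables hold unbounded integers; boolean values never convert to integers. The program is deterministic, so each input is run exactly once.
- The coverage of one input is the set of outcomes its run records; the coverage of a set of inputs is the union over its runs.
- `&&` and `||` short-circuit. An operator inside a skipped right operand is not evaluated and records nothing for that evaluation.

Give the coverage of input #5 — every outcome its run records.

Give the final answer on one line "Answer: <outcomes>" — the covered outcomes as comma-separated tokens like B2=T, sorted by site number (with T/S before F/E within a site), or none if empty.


Tracing the run of input #5 (g=3, h=10):
  B1->T, B3->E, B2->T, B3->E, B2->F, B5->E, B4->T, B6->F, B7->T, B8->T
distinct outcomes covered: B1=T, B2=T, B2=F, B3=E, B4=T, B5=E, B6=F, B7=T, B8=T
Answer: B1=T, B2=T, B2=F, B3=E, B4=T, B5=E, B6=F, B7=T, B8=T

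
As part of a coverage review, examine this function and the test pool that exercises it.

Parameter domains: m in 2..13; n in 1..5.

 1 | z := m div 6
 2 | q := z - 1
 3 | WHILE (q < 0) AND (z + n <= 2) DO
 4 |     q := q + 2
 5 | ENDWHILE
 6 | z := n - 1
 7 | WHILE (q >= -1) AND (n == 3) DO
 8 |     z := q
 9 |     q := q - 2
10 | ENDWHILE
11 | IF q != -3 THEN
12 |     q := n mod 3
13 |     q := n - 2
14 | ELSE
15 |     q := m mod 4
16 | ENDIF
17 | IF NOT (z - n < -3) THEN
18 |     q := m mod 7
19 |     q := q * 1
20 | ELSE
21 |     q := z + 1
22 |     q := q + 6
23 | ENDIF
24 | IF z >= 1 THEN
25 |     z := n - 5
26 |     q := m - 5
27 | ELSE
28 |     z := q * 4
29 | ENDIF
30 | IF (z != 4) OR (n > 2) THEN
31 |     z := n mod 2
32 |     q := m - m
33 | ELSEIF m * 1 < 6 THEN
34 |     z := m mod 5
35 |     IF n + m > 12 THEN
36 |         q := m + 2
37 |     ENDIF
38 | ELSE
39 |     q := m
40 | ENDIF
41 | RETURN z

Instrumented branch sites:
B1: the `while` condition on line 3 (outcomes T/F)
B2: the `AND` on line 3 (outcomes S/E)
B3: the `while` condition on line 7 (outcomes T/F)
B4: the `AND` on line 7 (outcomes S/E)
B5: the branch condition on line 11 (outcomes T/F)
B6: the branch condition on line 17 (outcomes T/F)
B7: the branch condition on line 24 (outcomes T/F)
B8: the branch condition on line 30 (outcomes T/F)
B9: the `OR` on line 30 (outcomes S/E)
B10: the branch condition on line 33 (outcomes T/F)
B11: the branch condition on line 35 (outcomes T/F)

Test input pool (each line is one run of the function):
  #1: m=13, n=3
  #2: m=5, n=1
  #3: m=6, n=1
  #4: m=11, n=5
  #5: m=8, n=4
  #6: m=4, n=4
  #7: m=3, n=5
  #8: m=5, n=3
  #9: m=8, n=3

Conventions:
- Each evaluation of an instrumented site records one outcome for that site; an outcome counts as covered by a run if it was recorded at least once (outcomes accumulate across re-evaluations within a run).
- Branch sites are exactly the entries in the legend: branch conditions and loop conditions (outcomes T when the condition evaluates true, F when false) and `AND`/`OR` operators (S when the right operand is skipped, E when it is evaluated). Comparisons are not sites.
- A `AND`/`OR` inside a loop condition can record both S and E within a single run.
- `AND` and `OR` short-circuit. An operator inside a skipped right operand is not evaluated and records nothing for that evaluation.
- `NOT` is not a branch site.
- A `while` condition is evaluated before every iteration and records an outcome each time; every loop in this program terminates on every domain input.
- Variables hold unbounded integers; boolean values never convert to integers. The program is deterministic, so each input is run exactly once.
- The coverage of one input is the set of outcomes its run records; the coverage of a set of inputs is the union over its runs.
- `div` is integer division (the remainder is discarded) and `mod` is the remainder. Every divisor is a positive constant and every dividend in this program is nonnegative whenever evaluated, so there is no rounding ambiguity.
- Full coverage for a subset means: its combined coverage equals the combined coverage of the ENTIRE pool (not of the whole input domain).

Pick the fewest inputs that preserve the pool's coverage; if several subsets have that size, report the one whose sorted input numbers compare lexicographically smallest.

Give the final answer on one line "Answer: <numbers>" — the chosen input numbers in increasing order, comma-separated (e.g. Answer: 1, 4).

test 1 (m=13, n=3) fires B2->S, B1->F, B4->E, B3->T, B4->E, B3->T, B4->S, B3->F, B5->F, B6->F, B7->F, B9->S, B8->T; hits B1=F, B2=S, B3=T, B3=F, B4=S, B4=E, B5=F, B6=F, B7=F, B8=T, B9=S
test 2 (m=5, n=1) fires B2->E, B1->T, B2->S, B1->F, B4->E, B3->F, B5->T, B6->T, B7->F, B9->S, B8->T; hits B1=T, B1=F, B2=S, B2=E, B3=F, B4=E, B5=T, B6=T, B7=F, B8=T, B9=S
test 3 (m=6, n=1) fires B2->S, B1->F, B4->E, B3->F, B5->T, B6->T, B7->F, B9->S, B8->T; hits B1=F, B2=S, B3=F, B4=E, B5=T, B6=T, B7=F, B8=T, B9=S
test 4 (m=11, n=5) fires B2->S, B1->F, B4->E, B3->F, B5->T, B6->T, B7->T, B9->S, B8->T; hits B1=F, B2=S, B3=F, B4=E, B5=T, B6=T, B7=T, B8=T, B9=S
test 5 (m=8, n=4) fires B2->S, B1->F, B4->E, B3->F, B5->T, B6->T, B7->T, B9->S, B8->T; hits B1=F, B2=S, B3=F, B4=E, B5=T, B6=T, B7=T, B8=T, B9=S
test 6 (m=4, n=4) fires B2->E, B1->F, B4->E, B3->F, B5->T, B6->T, B7->T, B9->S, B8->T; hits B1=F, B2=E, B3=F, B4=E, B5=T, B6=T, B7=T, B8=T, B9=S
test 7 (m=3, n=5) fires B2->E, B1->F, B4->E, B3->F, B5->T, B6->T, B7->T, B9->S, B8->T; hits B1=F, B2=E, B3=F, B4=E, B5=T, B6=T, B7=T, B8=T, B9=S
test 8 (m=5, n=3) fires B2->E, B1->F, B4->E, B3->T, B4->S, B3->F, B5->F, B6->F, B7->F, B9->S, B8->T; hits B1=F, B2=E, B3=T, B3=F, B4=S, B4=E, B5=F, B6=F, B7=F, B8=T, B9=S
test 9 (m=8, n=3) fires B2->S, B1->F, B4->E, B3->T, B4->S, B3->F, B5->T, B6->T, B7->F, B9->E, B8->T; hits B1=F, B2=S, B3=T, B3=F, B4=S, B4=E, B5=T, B6=T, B7=F, B8=T, B9=E
together the pool reaches 17 outcomes: B1=T, B1=F, B2=S, B2=E, B3=T, B3=F, B4=S, B4=E, B5=T, B5=F, B6=T, B6=F, B7=T, B7=F, B8=T, B9=S, B9=E
no size-1 subset reaches all 17 outcomes (best union: 11/17)
no size-2 subset reaches all 17 outcomes (best union: 15/17)
no size-3 subset reaches all 17 outcomes (best union: 16/17)
at size 4, {1, 2, 4, 9} reaches all 17 outcomes; every lexicographically earlier size-4 subset fails

Answer: 1, 2, 4, 9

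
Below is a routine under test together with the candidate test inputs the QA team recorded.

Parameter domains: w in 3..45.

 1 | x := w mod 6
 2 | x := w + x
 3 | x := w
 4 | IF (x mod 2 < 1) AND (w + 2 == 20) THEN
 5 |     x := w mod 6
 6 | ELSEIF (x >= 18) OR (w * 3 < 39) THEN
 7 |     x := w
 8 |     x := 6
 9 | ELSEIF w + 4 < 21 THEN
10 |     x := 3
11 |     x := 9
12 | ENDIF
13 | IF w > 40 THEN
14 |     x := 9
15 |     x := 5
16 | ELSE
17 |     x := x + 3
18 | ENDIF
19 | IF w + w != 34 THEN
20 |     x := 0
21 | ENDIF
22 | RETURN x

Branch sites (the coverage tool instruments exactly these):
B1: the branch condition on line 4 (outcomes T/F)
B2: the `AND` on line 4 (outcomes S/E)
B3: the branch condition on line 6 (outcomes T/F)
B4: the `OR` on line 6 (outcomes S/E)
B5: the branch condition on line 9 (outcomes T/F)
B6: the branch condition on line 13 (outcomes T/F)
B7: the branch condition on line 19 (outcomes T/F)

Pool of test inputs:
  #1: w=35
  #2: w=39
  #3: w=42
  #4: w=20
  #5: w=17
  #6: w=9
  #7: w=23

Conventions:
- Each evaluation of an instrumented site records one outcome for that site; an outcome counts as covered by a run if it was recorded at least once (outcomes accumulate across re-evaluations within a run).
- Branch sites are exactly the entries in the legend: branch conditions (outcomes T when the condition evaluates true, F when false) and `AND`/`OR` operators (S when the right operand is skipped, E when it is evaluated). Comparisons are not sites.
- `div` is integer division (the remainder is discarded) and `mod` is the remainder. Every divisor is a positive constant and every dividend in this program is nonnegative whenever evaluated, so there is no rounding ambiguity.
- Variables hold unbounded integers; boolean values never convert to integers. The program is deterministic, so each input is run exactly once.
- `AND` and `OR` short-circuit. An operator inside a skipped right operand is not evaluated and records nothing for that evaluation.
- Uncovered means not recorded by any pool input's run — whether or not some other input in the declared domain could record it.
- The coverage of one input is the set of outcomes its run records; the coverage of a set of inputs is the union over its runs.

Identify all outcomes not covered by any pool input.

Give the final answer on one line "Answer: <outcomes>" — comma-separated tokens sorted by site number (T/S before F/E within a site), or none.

input #1 (w=35): covers B1=F, B2=S, B3=T, B4=S, B6=F, B7=T
input #2 (w=39): covers B1=F, B2=S, B3=T, B4=S, B6=F, B7=T
input #3 (w=42): covers B1=F, B2=E, B3=T, B4=S, B6=T, B7=T
input #4 (w=20): covers B1=F, B2=E, B3=T, B4=S, B6=F, B7=T
input #5 (w=17): covers B1=F, B2=S, B3=F, B4=E, B5=F, B6=F, B7=F
input #6 (w=9): covers B1=F, B2=S, B3=T, B4=E, B6=F, B7=T
input #7 (w=23): covers B1=F, B2=S, B3=T, B4=S, B6=F, B7=T
union over the pool: B1=F, B2=S, B2=E, B3=T, B3=F, B4=S, B4=E, B5=F, B6=T, B6=F, B7=T, B7=F
uncovered (2 of 14): B1=T, B5=T

Answer: B1=T, B5=T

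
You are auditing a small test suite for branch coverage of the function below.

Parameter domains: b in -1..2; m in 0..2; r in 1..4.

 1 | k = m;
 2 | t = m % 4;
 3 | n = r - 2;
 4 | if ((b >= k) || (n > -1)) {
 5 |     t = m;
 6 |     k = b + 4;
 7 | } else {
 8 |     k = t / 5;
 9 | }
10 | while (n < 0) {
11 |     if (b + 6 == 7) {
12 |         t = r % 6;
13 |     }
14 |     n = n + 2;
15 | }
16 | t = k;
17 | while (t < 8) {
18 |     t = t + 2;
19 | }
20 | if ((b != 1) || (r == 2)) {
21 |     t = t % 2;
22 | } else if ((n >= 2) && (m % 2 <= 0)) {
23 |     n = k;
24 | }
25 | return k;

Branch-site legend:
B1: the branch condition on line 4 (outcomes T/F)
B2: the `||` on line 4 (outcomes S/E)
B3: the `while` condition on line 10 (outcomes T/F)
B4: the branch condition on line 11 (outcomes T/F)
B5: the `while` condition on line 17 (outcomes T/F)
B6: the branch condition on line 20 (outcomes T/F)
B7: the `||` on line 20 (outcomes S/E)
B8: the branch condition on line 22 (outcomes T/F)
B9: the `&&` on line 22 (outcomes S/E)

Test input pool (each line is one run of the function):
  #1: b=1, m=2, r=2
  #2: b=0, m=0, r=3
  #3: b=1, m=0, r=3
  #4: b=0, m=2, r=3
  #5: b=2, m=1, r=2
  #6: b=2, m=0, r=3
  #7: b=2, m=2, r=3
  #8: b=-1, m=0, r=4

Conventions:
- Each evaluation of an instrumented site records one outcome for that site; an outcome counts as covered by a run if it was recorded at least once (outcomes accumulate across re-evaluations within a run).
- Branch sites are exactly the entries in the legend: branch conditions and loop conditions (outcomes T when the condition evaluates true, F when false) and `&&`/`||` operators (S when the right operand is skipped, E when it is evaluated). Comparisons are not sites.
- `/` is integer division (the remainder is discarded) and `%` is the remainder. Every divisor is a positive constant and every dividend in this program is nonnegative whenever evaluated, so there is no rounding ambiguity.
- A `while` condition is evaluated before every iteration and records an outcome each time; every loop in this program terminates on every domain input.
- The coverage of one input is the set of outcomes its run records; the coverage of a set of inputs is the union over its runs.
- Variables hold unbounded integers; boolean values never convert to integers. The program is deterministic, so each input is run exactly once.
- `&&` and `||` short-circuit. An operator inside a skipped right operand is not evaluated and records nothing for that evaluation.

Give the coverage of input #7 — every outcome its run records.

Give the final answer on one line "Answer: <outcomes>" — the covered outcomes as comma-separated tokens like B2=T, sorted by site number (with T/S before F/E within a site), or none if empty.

Event log for input #7 (b=2, m=2, r=3):
  B2->S, B1->T, B3->F, B5->T, B5->F, B7->S, B6->T
collecting distinct outcomes: B1=T, B2=S, B3=F, B5=T, B5=F, B6=T, B7=S

Answer: B1=T, B2=S, B3=F, B5=T, B5=F, B6=T, B7=S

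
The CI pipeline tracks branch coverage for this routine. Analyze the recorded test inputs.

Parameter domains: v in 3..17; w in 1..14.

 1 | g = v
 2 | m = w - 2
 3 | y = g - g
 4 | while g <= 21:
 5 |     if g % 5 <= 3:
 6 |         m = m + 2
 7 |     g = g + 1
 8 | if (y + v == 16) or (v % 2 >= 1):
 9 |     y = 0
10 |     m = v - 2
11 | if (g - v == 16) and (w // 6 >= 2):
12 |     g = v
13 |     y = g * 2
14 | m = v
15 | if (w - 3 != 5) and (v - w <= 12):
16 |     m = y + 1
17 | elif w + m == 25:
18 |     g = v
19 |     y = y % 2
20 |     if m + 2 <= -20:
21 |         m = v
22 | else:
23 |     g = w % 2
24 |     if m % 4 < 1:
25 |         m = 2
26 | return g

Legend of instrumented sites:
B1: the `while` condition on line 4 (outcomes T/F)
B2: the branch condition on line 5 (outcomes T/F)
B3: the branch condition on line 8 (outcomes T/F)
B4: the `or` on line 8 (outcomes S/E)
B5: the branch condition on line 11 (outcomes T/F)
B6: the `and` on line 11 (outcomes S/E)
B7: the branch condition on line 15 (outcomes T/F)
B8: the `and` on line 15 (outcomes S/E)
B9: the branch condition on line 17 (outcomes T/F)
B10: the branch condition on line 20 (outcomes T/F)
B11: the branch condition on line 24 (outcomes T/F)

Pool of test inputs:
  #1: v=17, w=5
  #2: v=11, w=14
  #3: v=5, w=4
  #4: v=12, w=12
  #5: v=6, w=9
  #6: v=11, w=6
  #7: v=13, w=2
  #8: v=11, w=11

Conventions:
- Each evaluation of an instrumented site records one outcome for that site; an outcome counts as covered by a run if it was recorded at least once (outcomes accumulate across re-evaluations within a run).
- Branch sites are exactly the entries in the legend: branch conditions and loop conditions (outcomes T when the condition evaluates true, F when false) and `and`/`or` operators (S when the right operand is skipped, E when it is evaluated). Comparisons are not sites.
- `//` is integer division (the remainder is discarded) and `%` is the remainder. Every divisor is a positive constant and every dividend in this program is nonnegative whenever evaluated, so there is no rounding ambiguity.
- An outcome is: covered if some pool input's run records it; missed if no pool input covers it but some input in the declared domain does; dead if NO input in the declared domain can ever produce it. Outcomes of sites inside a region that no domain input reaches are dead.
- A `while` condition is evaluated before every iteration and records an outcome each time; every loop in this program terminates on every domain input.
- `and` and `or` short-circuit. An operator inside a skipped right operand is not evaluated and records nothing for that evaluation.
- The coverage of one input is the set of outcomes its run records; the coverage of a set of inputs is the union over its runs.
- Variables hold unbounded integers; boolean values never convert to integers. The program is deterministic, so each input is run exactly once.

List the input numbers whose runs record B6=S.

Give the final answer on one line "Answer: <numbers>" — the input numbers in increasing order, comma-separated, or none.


input #1 (v=17, w=5): records B6=S
input #2 (v=11, w=14): records B6=S
input #3 (v=5, w=4): records B6=S
input #4 (v=12, w=12): records B6=S
input #5 (v=6, w=9): does not record B6=S
input #6 (v=11, w=6): records B6=S
input #7 (v=13, w=2): records B6=S
input #8 (v=11, w=11): records B6=S
Answer: 1, 2, 3, 4, 6, 7, 8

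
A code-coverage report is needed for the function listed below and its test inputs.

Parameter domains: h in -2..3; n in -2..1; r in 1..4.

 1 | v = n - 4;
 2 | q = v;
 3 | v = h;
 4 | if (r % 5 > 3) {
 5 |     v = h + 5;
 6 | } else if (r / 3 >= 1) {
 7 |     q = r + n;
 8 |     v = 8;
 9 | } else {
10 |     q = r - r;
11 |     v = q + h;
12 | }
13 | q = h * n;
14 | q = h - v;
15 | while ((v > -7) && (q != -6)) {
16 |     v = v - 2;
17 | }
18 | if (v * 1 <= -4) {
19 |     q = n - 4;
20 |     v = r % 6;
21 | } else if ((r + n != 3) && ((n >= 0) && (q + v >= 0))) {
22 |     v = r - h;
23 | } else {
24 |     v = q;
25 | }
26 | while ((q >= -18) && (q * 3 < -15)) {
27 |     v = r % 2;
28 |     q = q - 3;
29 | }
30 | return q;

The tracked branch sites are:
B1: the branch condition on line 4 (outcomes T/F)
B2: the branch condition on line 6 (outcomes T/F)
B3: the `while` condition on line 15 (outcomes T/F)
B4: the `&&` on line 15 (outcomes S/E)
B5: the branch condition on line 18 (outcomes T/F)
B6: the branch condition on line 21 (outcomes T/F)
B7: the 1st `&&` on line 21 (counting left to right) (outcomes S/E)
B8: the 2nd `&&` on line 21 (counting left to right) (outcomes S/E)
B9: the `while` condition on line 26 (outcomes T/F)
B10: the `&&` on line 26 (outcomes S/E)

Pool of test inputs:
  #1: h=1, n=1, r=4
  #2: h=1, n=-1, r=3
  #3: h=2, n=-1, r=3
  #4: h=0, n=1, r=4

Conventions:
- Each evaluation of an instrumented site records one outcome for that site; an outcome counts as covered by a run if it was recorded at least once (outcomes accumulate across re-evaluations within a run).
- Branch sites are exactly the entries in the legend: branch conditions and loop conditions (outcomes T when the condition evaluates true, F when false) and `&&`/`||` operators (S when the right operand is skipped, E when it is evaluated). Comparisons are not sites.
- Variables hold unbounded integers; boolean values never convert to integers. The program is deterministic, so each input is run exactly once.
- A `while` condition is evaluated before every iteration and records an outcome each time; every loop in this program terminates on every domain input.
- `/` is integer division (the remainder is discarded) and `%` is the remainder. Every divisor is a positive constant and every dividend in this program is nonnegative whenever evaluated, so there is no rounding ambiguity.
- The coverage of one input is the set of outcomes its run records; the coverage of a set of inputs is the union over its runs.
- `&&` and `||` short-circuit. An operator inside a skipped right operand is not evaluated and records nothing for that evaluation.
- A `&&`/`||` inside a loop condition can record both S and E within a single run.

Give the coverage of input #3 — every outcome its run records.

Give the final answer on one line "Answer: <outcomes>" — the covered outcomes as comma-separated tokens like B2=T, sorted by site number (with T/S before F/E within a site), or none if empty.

Simulating input #3 (h=2, n=-1, r=3) step by step:
  B1->F, B2->T, B4->E, B3->F, B5->F, B7->E, B8->S, B6->F, B10->E, B9->T
  B10->E, B9->T, B10->E, B9->T, B10->E, B9->T, B10->E, B9->T, B10->S, B9->F
deduplicating events, the covered set is: B1=F, B2=T, B3=F, B4=E, B5=F, B6=F, B7=E, B8=S, B9=T, B9=F, B10=S, B10=E

Answer: B1=F, B2=T, B3=F, B4=E, B5=F, B6=F, B7=E, B8=S, B9=T, B9=F, B10=S, B10=E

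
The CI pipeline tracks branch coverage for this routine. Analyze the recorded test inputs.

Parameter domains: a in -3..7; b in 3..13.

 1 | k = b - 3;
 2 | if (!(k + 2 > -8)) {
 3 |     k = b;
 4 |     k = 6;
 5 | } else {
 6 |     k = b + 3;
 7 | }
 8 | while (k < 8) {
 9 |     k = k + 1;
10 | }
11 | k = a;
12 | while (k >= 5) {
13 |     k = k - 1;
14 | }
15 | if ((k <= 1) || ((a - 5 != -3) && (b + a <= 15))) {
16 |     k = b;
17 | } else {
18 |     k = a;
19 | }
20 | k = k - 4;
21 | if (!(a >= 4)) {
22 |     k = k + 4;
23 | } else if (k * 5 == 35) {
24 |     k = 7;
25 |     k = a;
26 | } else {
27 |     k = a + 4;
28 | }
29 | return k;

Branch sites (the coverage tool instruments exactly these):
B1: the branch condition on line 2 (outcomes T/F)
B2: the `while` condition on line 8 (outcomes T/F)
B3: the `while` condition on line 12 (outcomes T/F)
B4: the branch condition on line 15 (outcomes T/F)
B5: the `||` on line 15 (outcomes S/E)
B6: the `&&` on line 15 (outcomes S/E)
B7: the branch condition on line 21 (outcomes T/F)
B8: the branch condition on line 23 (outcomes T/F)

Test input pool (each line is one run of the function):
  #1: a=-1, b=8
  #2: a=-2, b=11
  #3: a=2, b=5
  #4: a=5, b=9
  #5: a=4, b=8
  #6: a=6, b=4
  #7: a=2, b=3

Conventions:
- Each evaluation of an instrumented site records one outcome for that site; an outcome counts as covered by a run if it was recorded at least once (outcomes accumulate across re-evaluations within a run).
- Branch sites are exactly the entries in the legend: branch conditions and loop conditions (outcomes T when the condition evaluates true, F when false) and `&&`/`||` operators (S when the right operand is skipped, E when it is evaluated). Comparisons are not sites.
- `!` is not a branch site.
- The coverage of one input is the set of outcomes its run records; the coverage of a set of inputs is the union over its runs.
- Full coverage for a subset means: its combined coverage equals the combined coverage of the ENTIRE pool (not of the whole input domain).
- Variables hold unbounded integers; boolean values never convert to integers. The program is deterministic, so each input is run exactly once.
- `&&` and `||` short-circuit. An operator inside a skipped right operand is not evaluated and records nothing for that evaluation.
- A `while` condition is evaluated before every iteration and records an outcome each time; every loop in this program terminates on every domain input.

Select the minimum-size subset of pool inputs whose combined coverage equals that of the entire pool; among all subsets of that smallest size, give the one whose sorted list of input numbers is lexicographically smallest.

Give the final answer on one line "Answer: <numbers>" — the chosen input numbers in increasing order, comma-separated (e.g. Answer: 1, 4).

test 1 (a=-1, b=8) fires B1->F, B2->F, B3->F, B5->S, B4->T, B7->T; hits B1=F, B2=F, B3=F, B4=T, B5=S, B7=T
test 2 (a=-2, b=11) fires B1->F, B2->F, B3->F, B5->S, B4->T, B7->T; hits B1=F, B2=F, B3=F, B4=T, B5=S, B7=T
test 3 (a=2, b=5) fires B1->F, B2->F, B3->F, B5->E, B6->S, B4->F, B7->T; hits B1=F, B2=F, B3=F, B4=F, B5=E, B6=S, B7=T
test 4 (a=5, b=9) fires B1->F, B2->F, B3->T, B3->F, B5->E, B6->E, B4->T, B7->F, B8->F; hits B1=F, B2=F, B3=T, B3=F, B4=T, B5=E, B6=E, B7=F, B8=F
test 5 (a=4, b=8) fires B1->F, B2->F, B3->F, B5->E, B6->E, B4->T, B7->F, B8->F; hits B1=F, B2=F, B3=F, B4=T, B5=E, B6=E, B7=F, B8=F
test 6 (a=6, b=4) fires B1->F, B2->T, B2->F, B3->T, B3->T, B3->F, B5->E, B6->E, B4->T, B7->F, B8->F; hits B1=F, B2=T, B2=F, B3=T, B3=F, B4=T, B5=E, B6=E, B7=F, B8=F
test 7 (a=2, b=3) fires B1->F, B2->T, B2->T, B2->F, B3->F, B5->E, B6->S, B4->F, B7->T; hits B1=F, B2=T, B2=F, B3=F, B4=F, B5=E, B6=S, B7=T
union over all inputs: B1=F, B2=T, B2=F, B3=T, B3=F, B4=T, B4=F, B5=S, B5=E, B6=S, B6=E, B7=T, B7=F, B8=F (14 outcomes)
size 1 is not enough: best union over all size-1 subsets is 10/14
size 2 is not enough: best union over all size-2 subsets is 13/14
size 3: inputs {1, 3, 6} cover all 14 outcomes, and no lexicographically smaller subset of this size does

Answer: 1, 3, 6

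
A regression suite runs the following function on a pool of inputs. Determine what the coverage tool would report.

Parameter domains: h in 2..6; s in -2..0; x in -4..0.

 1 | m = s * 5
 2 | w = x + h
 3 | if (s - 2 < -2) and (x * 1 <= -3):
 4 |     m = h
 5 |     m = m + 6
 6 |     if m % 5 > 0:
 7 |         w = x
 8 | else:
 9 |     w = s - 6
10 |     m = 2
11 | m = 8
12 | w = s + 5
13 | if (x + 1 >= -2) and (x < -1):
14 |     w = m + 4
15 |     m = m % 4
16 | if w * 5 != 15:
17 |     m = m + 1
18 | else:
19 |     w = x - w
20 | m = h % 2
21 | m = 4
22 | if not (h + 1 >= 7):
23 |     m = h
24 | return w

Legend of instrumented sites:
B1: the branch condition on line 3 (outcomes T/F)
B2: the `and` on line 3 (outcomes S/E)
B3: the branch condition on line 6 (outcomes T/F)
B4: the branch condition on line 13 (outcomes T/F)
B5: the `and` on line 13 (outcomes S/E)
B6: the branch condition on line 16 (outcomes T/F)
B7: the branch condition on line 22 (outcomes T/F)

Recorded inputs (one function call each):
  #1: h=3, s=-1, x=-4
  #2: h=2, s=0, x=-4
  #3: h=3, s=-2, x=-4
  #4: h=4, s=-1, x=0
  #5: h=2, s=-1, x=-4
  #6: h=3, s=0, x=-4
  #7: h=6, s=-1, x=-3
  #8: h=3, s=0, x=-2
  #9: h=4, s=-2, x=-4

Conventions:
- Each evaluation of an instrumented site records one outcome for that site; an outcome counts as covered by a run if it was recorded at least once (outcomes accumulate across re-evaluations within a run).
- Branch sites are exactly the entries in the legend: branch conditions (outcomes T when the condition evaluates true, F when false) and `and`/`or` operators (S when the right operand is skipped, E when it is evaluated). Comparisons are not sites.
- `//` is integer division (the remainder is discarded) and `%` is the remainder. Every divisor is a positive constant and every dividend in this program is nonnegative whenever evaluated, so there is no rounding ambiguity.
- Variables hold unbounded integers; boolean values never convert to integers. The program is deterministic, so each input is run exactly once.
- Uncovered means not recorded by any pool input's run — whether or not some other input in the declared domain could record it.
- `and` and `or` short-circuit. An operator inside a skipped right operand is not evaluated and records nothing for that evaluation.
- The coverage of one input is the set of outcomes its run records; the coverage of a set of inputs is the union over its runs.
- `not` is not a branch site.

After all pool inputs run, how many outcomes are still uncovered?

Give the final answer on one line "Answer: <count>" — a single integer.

run #1 (h=3, s=-1, x=-4) records B1=T, B2=E, B3=T, B4=F, B5=S, B6=T, B7=T
run #2 (h=2, s=0, x=-4) records B1=F, B2=S, B4=F, B5=S, B6=T, B7=T
run #3 (h=3, s=-2, x=-4) records B1=T, B2=E, B3=T, B4=F, B5=S, B6=F, B7=T
run #4 (h=4, s=-1, x=0) records B1=F, B2=E, B4=F, B5=E, B6=T, B7=T
run #5 (h=2, s=-1, x=-4) records B1=T, B2=E, B3=T, B4=F, B5=S, B6=T, B7=T
run #6 (h=3, s=0, x=-4) records B1=F, B2=S, B4=F, B5=S, B6=T, B7=T
run #7 (h=6, s=-1, x=-3) records B1=T, B2=E, B3=T, B4=T, B5=E, B6=T, B7=F
run #8 (h=3, s=0, x=-2) records B1=F, B2=S, B4=T, B5=E, B6=T, B7=T
run #9 (h=4, s=-2, x=-4) records B1=T, B2=E, B3=F, B4=F, B5=S, B6=F, B7=T
union over the pool: B1=T, B1=F, B2=S, B2=E, B3=T, B3=F, B4=T, B4=F, B5=S, B5=E, B6=T, B6=F, B7=T, B7=F
uncovered (0 of 14): none

Answer: 0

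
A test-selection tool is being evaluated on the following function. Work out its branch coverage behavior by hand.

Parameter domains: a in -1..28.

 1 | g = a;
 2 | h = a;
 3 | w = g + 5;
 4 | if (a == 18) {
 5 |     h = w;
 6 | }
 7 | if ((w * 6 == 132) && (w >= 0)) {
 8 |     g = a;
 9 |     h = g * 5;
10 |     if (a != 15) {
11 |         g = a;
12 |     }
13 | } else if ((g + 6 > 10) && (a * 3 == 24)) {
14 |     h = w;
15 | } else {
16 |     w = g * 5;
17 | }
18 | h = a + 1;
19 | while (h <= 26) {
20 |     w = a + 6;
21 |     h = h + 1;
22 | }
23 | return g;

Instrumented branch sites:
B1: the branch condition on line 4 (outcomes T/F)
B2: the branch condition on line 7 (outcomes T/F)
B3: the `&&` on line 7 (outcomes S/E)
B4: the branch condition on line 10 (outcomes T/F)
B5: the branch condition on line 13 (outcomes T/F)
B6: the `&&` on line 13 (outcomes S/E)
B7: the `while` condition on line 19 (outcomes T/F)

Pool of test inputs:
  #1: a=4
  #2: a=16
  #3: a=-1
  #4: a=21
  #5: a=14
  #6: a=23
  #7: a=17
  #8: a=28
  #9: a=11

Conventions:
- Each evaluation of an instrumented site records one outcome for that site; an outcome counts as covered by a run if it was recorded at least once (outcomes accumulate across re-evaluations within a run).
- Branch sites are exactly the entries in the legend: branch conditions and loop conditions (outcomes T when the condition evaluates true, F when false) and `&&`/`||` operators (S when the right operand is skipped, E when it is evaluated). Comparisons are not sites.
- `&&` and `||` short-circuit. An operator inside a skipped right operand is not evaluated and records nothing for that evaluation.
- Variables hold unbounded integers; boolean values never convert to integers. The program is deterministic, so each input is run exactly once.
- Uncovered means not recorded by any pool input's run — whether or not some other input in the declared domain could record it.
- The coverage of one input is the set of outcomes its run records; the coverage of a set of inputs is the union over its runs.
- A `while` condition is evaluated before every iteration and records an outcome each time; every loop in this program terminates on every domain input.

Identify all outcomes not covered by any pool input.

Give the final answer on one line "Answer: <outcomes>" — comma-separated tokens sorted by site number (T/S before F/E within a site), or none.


run #1 (a=4) records B1=F, B2=F, B3=S, B5=F, B6=S, B7=T, B7=F
run #2 (a=16) records B1=F, B2=F, B3=S, B5=F, B6=E, B7=T, B7=F
run #3 (a=-1) records B1=F, B2=F, B3=S, B5=F, B6=S, B7=T, B7=F
run #4 (a=21) records B1=F, B2=F, B3=S, B5=F, B6=E, B7=T, B7=F
run #5 (a=14) records B1=F, B2=F, B3=S, B5=F, B6=E, B7=T, B7=F
run #6 (a=23) records B1=F, B2=F, B3=S, B5=F, B6=E, B7=T, B7=F
run #7 (a=17) records B1=F, B2=T, B3=E, B4=T, B7=T, B7=F
run #8 (a=28) records B1=F, B2=F, B3=S, B5=F, B6=E, B7=F
run #9 (a=11) records B1=F, B2=F, B3=S, B5=F, B6=E, B7=T, B7=F
union over the pool: B1=F, B2=T, B2=F, B3=S, B3=E, B4=T, B5=F, B6=S, B6=E, B7=T, B7=F
uncovered (3 of 14): B1=T, B4=F, B5=T
Answer: B1=T, B4=F, B5=T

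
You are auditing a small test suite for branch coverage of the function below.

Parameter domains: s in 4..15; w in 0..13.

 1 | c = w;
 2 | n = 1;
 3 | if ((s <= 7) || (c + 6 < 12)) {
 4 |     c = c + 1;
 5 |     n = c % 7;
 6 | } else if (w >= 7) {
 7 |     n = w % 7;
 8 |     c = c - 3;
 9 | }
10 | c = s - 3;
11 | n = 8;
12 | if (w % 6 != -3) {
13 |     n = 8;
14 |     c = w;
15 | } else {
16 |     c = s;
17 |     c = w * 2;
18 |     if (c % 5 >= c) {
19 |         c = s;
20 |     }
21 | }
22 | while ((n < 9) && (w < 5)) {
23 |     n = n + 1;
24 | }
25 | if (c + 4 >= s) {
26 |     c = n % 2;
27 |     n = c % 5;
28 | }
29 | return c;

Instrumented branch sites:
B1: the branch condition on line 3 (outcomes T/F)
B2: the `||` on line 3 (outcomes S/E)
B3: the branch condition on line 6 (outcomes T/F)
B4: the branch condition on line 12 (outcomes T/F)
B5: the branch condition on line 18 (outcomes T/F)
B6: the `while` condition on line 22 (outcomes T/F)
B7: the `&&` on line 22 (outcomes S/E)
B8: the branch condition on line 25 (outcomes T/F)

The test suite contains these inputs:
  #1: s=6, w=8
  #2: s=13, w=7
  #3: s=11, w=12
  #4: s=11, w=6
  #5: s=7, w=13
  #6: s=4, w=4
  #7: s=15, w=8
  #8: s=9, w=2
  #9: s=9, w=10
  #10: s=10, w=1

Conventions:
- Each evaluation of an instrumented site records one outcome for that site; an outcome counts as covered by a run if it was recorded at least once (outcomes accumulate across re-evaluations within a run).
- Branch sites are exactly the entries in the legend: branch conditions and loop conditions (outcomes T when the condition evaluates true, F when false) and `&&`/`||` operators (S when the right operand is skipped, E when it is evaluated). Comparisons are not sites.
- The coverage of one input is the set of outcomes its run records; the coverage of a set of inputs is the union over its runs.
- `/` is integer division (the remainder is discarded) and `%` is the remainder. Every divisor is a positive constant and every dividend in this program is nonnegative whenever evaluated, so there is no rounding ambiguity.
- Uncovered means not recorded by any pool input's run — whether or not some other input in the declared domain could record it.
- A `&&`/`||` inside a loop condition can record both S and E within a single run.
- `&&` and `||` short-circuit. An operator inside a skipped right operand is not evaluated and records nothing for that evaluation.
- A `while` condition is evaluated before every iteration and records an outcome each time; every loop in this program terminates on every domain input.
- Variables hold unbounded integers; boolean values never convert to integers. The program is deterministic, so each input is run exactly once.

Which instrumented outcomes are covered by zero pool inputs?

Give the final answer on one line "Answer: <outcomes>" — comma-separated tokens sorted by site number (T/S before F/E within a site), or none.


#1 (s=6, w=8) -> B2->S, B1->T, B4->T, B7->E, B6->F, B8->T; covered: B1=T, B2=S, B4=T, B6=F, B7=E, B8=T
#2 (s=13, w=7) -> B2->E, B1->F, B3->T, B4->T, B7->E, B6->F, B8->F; covered: B1=F, B2=E, B3=T, B4=T, B6=F, B7=E, B8=F
#3 (s=11, w=12) -> B2->E, B1->F, B3->T, B4->T, B7->E, B6->F, B8->T; covered: B1=F, B2=E, B3=T, B4=T, B6=F, B7=E, B8=T
#4 (s=11, w=6) -> B2->E, B1->F, B3->F, B4->T, B7->E, B6->F, B8->F; covered: B1=F, B2=E, B3=F, B4=T, B6=F, B7=E, B8=F
#5 (s=7, w=13) -> B2->S, B1->T, B4->T, B7->E, B6->F, B8->T; covered: B1=T, B2=S, B4=T, B6=F, B7=E, B8=T
#6 (s=4, w=4) -> B2->S, B1->T, B4->T, B7->E, B6->T, B7->S, B6->F, B8->T; covered: B1=T, B2=S, B4=T, B6=T, B6=F, B7=S, B7=E, B8=T
#7 (s=15, w=8) -> B2->E, B1->F, B3->T, B4->T, B7->E, B6->F, B8->F; covered: B1=F, B2=E, B3=T, B4=T, B6=F, B7=E, B8=F
#8 (s=9, w=2) -> B2->E, B1->T, B4->T, B7->E, B6->T, B7->S, B6->F, B8->F; covered: B1=T, B2=E, B4=T, B6=T, B6=F, B7=S, B7=E, B8=F
#9 (s=9, w=10) -> B2->E, B1->F, B3->T, B4->T, B7->E, B6->F, B8->T; covered: B1=F, B2=E, B3=T, B4=T, B6=F, B7=E, B8=T
#10 (s=10, w=1) -> B2->E, B1->T, B4->T, B7->E, B6->T, B7->S, B6->F, B8->F; covered: B1=T, B2=E, B4=T, B6=T, B6=F, B7=S, B7=E, B8=F
union over the pool: B1=T, B1=F, B2=S, B2=E, B3=T, B3=F, B4=T, B6=T, B6=F, B7=S, B7=E, B8=T, B8=F
uncovered (3 of 16): B4=F, B5=T, B5=F
Answer: B4=F, B5=T, B5=F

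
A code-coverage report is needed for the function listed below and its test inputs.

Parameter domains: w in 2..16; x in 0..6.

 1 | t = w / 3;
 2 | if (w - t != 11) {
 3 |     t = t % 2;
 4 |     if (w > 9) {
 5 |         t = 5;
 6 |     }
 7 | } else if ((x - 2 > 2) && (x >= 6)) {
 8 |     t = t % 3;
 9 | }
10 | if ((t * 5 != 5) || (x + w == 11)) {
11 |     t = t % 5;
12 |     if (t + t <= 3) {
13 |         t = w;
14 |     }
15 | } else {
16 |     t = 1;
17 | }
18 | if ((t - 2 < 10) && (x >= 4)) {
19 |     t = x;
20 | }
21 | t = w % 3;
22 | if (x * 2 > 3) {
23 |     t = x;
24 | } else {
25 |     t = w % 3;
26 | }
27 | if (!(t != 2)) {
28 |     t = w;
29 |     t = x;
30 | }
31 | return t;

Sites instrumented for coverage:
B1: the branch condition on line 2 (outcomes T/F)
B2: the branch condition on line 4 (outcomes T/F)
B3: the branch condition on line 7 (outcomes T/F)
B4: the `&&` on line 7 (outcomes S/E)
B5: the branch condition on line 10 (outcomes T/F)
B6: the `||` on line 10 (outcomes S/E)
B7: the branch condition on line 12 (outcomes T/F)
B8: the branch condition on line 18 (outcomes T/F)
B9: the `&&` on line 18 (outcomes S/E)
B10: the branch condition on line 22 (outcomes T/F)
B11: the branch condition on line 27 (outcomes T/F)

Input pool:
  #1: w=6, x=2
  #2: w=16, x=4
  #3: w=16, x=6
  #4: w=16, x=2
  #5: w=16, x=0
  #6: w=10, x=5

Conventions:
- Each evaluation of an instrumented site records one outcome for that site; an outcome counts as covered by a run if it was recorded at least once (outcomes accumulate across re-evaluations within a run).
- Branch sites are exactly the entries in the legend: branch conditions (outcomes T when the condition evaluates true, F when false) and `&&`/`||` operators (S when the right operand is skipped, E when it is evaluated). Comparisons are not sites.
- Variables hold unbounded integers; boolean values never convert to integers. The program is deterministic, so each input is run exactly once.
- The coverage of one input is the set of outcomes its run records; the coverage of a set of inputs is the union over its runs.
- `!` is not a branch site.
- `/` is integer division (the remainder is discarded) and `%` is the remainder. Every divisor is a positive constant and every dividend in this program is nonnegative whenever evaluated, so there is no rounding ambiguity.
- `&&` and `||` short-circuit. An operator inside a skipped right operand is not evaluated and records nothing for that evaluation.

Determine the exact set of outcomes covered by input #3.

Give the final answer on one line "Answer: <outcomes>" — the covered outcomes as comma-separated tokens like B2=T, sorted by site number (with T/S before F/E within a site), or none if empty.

Running input #3 (w=16, x=6), event by event:
  B1->F, B4->E, B3->T, B6->S, B5->T, B7->F, B9->E, B8->T, B10->T, B11->F
collecting distinct outcomes: B1=F, B3=T, B4=E, B5=T, B6=S, B7=F, B8=T, B9=E, B10=T, B11=F

Answer: B1=F, B3=T, B4=E, B5=T, B6=S, B7=F, B8=T, B9=E, B10=T, B11=F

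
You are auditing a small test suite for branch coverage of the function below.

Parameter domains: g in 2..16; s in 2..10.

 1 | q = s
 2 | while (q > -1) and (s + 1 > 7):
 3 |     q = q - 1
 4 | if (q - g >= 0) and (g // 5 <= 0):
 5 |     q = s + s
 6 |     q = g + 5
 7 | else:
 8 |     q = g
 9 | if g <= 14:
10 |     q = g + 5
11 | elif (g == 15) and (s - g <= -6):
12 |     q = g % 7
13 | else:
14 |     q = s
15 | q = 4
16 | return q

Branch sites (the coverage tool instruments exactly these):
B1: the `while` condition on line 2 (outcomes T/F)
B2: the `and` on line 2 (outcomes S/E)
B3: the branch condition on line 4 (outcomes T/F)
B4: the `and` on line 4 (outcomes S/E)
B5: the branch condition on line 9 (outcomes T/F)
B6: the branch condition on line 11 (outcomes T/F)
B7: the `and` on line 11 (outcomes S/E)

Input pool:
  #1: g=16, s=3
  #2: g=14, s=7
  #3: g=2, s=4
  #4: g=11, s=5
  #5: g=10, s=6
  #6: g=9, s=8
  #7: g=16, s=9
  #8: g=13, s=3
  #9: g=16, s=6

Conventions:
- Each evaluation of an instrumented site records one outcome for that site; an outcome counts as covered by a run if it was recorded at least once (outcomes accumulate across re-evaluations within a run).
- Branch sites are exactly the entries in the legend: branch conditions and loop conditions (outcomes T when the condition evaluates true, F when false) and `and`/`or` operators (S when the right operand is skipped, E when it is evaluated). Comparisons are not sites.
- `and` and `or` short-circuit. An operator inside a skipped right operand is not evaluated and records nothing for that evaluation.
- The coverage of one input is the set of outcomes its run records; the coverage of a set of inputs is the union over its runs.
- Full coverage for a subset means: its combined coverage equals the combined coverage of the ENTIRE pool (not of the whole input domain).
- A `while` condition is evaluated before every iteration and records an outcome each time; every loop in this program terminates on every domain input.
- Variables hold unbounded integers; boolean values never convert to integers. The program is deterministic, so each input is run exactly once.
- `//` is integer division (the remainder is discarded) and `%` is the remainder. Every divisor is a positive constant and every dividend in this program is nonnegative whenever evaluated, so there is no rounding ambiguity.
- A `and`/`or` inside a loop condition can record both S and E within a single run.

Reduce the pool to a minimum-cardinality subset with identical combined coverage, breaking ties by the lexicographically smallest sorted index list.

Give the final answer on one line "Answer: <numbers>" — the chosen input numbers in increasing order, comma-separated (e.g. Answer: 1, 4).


test 1 (g=16, s=3) fires B2->E, B1->F, B4->S, B3->F, B5->F, B7->S, B6->F; hits B1=F, B2=E, B3=F, B4=S, B5=F, B6=F, B7=S
test 2 (g=14, s=7) fires B2->E, B1->T, B2->E, B1->T, B2->E, B1->T, B2->E, B1->T, B2->E, B1->T, B2->E, B1->T, B2->E, B1->T, ...; hits B1=T, B1=F, B2=S, B2=E, B3=F, B4=S, B5=T
test 3 (g=2, s=4) fires B2->E, B1->F, B4->E, B3->T, B5->T; hits B1=F, B2=E, B3=T, B4=E, B5=T
test 4 (g=11, s=5) fires B2->E, B1->F, B4->S, B3->F, B5->T; hits B1=F, B2=E, B3=F, B4=S, B5=T
test 5 (g=10, s=6) fires B2->E, B1->F, B4->S, B3->F, B5->T; hits B1=F, B2=E, B3=F, B4=S, B5=T
test 6 (g=9, s=8) fires B2->E, B1->T, B2->E, B1->T, B2->E, B1->T, B2->E, B1->T, B2->E, B1->T, B2->E, B1->T, B2->E, B1->T, ...; hits B1=T, B1=F, B2=S, B2=E, B3=F, B4=S, B5=T
test 7 (g=16, s=9) fires B2->E, B1->T, B2->E, B1->T, B2->E, B1->T, B2->E, B1->T, B2->E, B1->T, B2->E, B1->T, B2->E, B1->T, ...; hits B1=T, B1=F, B2=S, B2=E, B3=F, B4=S, B5=F, B6=F, B7=S
test 8 (g=13, s=3) fires B2->E, B1->F, B4->S, B3->F, B5->T; hits B1=F, B2=E, B3=F, B4=S, B5=T
test 9 (g=16, s=6) fires B2->E, B1->F, B4->S, B3->F, B5->F, B7->S, B6->F; hits B1=F, B2=E, B3=F, B4=S, B5=F, B6=F, B7=S
pool-wide coverage (12 outcomes): B1=T, B1=F, B2=S, B2=E, B3=T, B3=F, B4=S, B4=E, B5=T, B5=F, B6=F, B7=S
checked all size-1 subsets: none covers 12 outcomes (max 9/12)
inputs {3, 7} (size 2) cover everything; no size-2 subset with a lexicographically smaller index list covers all 12
Answer: 3, 7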